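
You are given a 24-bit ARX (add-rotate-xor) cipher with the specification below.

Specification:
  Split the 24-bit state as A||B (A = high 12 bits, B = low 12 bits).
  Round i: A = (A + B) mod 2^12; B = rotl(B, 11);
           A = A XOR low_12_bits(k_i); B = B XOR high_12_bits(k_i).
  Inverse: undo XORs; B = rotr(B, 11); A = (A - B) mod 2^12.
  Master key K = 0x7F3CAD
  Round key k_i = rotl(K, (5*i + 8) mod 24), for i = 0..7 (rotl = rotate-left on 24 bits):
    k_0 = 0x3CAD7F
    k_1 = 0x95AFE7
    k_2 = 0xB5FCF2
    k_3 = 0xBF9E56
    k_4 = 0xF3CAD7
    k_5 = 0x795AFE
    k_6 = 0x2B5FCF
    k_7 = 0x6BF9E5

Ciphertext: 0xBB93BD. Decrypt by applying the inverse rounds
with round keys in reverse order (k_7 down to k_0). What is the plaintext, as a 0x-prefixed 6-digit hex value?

s_0 = ciphertext = 0xBB93BD
s_1 = InvRound(s_0, k_7) = 0x858A04
s_2 = InvRound(s_1, k_6) = 0x634163
s_3 = InvRound(s_2, k_5) = 0xEDEDEC
s_4 = InvRound(s_3, k_4) = 0xE695A0
s_5 = InvRound(s_4, k_3) = 0x38CCB3
s_6 = InvRound(s_5, k_2) = 0xFA6FD8
s_7 = InvRound(s_6, k_1) = 0x33DD04
s_8 = InvRound(s_7, k_0) = 0x0A5D9D

0x0A5D9D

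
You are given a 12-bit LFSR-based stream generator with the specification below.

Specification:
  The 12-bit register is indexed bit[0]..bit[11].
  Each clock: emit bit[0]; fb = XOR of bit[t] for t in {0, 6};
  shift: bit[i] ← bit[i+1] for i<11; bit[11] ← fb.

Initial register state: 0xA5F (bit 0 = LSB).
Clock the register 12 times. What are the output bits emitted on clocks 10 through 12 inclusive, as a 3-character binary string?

reg_0 = 0xA5F
clock 1: out=1, reg = 0x52F
clock 2: out=1, reg = 0xA97
clock 3: out=1, reg = 0xD4B
clock 4: out=1, reg = 0x6A5
clock 5: out=1, reg = 0xB52
clock 6: out=0, reg = 0xDA9
clock 7: out=1, reg = 0xED4
clock 8: out=0, reg = 0xF6A
clock 9: out=0, reg = 0xFB5
clock 10: out=1, reg = 0xFDA
clock 11: out=0, reg = 0xFED
clock 12: out=1, reg = 0x7F6

101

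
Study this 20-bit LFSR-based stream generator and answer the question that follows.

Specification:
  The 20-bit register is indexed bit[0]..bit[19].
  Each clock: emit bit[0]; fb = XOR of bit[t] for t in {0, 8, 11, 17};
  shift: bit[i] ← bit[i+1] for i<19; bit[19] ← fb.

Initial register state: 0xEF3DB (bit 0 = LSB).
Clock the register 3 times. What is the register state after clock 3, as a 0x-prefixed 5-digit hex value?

0x3DE7B

reg_0 = 0xEF3DB
clock 1: out=1, reg = 0xF79ED
clock 2: out=1, reg = 0x7BCF6
clock 3: out=0, reg = 0x3DE7B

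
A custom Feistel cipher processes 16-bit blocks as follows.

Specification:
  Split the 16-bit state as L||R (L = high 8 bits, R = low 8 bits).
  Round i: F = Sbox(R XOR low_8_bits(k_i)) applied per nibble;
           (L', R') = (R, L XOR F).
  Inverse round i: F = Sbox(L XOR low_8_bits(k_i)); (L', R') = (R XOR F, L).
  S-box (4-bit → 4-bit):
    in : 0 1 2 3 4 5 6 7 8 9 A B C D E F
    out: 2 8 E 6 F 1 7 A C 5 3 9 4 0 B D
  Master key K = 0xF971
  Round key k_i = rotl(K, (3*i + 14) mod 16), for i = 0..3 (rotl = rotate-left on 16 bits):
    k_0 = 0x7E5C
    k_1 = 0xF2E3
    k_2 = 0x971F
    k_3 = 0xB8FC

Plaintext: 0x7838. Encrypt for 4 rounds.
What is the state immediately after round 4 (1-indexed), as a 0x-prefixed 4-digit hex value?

0x5BBD

s_0 = plaintext = 0x7838
s_1 = Round(s_0, k_0) = 0x3807
s_2 = Round(s_1, k_1) = 0x0787
s_3 = Round(s_2, k_2) = 0x875B
s_4 = Round(s_3, k_3) = 0x5BBD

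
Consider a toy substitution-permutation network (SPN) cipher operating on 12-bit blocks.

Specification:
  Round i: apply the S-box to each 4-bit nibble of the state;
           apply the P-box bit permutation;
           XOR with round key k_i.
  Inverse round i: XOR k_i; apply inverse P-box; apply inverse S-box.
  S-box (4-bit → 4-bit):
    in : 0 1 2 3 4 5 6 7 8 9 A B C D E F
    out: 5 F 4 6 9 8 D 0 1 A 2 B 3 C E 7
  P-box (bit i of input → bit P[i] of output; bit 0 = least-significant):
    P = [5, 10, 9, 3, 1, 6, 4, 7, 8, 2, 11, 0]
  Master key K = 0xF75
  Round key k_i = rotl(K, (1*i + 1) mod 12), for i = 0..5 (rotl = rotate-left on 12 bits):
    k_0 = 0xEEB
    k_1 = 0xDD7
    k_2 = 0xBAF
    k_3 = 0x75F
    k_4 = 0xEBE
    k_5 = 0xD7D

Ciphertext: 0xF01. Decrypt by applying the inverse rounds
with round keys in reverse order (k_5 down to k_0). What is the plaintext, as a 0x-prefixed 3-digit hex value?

0xE40

s_0 = ciphertext = 0xF01
s_1 = InvRound(s_0, k_5) = 0xA36
s_2 = InvRound(s_1, k_4) = 0x759
s_3 = InvRound(s_2, k_3) = 0xA87
s_4 = InvRound(s_3, k_2) = 0x874
s_5 = InvRound(s_4, k_1) = 0x44C
s_6 = InvRound(s_5, k_0) = 0xE40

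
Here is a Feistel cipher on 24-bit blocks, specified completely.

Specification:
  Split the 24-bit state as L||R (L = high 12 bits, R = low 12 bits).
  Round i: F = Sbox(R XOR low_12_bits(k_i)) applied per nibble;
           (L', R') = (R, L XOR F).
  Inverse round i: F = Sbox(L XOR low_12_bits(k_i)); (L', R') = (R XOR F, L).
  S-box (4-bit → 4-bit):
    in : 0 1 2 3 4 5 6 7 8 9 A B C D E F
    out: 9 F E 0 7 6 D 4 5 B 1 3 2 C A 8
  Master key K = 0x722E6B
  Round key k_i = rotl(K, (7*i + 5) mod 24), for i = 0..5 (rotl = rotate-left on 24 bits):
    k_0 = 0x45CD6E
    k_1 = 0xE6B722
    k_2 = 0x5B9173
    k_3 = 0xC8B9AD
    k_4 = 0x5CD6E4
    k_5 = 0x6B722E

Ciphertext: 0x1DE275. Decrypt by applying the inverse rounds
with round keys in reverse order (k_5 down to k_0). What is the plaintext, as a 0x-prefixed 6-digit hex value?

s_0 = ciphertext = 0x1DE275
s_1 = InvRound(s_0, k_5) = 0x2FC1DE
s_2 = InvRound(s_1, k_4) = 0x62B2FC
s_3 = InvRound(s_2, k_3) = 0xAA162B
s_4 = InvRound(s_3, k_2) = 0x5E5AA1
s_5 = InvRound(s_4, k_1) = 0x4855E5
s_6 = InvRound(s_5, k_0) = 0xE46485

0xE46485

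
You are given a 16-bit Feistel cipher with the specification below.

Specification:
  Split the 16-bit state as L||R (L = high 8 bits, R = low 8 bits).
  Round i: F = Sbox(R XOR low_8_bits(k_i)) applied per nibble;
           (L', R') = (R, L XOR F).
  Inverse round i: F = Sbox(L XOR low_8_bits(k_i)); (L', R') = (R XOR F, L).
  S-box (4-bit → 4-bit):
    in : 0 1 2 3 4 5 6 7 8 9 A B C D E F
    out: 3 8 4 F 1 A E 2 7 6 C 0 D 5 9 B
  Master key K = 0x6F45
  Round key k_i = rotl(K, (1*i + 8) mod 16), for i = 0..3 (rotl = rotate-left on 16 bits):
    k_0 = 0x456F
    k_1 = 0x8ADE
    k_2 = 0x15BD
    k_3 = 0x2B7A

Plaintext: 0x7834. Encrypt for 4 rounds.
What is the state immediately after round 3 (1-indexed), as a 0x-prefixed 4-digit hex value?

0x0ADA

s_0 = plaintext = 0x7834
s_1 = Round(s_0, k_0) = 0x34D8
s_2 = Round(s_1, k_1) = 0xD80A
s_3 = Round(s_2, k_2) = 0x0ADA
s_4 = Round(s_3, k_3) = 0xDAC9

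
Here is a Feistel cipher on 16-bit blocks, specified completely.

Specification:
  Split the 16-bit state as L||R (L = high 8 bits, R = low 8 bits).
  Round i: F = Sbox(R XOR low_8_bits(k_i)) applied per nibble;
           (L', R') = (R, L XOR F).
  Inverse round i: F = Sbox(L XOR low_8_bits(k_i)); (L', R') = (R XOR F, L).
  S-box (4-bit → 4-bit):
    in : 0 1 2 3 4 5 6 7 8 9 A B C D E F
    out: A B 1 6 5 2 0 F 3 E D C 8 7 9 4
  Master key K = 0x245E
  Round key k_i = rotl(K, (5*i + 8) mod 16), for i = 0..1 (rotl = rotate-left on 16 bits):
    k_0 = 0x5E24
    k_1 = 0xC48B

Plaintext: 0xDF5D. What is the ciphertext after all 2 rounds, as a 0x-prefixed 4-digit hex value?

0x2180

s_0 = plaintext = 0xDF5D
s_1 = Round(s_0, k_0) = 0x5D21
s_2 = Round(s_1, k_1) = 0x2180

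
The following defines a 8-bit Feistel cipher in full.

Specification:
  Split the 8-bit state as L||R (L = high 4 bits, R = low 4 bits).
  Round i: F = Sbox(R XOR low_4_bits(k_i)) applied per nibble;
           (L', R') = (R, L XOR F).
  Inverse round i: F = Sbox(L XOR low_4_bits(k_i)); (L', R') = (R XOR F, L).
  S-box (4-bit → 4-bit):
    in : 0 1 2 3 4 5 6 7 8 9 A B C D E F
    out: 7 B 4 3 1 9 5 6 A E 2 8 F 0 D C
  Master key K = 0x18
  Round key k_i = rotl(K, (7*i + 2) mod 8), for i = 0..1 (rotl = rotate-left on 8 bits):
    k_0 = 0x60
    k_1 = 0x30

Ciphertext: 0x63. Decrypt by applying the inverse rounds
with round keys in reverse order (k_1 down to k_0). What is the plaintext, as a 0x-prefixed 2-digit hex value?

s_0 = ciphertext = 0x63
s_1 = InvRound(s_0, k_1) = 0x66
s_2 = InvRound(s_1, k_0) = 0x36

0x36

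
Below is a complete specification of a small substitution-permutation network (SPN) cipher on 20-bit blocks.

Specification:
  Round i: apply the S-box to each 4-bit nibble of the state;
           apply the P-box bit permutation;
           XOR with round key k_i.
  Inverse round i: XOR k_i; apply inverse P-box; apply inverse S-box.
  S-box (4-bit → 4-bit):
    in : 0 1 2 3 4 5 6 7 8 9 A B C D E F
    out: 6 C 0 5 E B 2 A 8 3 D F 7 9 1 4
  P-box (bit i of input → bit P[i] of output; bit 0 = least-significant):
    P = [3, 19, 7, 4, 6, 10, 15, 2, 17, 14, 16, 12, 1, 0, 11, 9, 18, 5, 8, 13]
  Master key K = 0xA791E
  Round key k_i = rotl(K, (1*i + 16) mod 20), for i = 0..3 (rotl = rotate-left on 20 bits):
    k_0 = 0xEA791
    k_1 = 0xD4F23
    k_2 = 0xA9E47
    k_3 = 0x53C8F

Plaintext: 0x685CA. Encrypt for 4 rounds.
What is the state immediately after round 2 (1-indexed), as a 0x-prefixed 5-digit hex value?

s_0 = plaintext = 0x685CA
s_1 = Round(s_0, k_0) = 0xC7169
s_2 = Round(s_1, k_1) = 0x0580A
s_3 = Round(s_2, k_2) = 0xA09FC
s_4 = Round(s_3, k_3) = 0xBD506

0x0580A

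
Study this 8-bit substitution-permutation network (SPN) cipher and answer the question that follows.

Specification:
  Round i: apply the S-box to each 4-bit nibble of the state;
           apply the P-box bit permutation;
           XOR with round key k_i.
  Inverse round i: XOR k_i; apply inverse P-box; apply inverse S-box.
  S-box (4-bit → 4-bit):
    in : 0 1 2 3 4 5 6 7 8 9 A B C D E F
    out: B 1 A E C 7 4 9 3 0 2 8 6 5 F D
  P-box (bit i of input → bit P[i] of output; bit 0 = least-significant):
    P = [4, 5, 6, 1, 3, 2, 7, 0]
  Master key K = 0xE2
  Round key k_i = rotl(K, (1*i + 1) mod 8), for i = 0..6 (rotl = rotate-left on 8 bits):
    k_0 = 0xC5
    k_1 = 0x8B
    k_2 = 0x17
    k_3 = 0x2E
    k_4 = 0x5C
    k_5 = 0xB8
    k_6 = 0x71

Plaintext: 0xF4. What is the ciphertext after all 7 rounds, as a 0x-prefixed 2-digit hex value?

0x4D

s_0 = plaintext = 0xF4
s_1 = Round(s_0, k_0) = 0x0E
s_2 = Round(s_1, k_1) = 0xF4
s_3 = Round(s_2, k_2) = 0xDC
s_4 = Round(s_3, k_3) = 0xC6
s_5 = Round(s_4, k_4) = 0x98
s_6 = Round(s_5, k_5) = 0x88
s_7 = Round(s_6, k_6) = 0x4D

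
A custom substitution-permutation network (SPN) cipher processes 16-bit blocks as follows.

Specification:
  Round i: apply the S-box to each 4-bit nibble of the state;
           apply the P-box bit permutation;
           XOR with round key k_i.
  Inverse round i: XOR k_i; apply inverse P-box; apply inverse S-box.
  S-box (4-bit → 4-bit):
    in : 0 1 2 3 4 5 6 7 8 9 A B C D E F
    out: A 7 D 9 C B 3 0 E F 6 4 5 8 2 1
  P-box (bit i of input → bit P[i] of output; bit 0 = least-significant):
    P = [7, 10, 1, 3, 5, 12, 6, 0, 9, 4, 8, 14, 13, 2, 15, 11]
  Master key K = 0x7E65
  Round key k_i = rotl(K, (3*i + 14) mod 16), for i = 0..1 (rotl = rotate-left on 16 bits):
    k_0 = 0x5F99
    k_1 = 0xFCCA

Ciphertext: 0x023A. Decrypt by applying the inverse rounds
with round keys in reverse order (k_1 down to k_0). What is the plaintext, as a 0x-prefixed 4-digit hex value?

s_0 = ciphertext = 0x023A
s_1 = InvRound(s_0, k_1) = 0x2516
s_2 = InvRound(s_1, k_0) = 0x5302

0x5302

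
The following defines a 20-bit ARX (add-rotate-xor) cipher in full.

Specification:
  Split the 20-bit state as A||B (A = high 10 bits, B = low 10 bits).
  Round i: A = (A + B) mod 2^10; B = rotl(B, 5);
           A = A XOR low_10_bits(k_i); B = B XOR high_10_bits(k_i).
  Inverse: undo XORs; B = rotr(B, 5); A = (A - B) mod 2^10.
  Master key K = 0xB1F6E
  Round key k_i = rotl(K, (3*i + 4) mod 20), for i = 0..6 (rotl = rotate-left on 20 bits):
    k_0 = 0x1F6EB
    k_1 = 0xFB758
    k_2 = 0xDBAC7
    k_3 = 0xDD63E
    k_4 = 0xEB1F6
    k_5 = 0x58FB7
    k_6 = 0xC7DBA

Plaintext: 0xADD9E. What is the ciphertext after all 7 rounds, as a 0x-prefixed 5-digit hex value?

s_0 = plaintext = 0xADD9E
s_1 = Round(s_0, k_0) = 0xAFBB1
s_2 = Round(s_1, k_1) = 0x4DDD0
s_3 = Round(s_2, k_2) = 0x70160
s_4 = Round(s_3, k_3) = 0x47B7E
s_5 = Round(s_4, k_4) = 0x5A877
s_6 = Round(s_5, k_5) = 0x95B80
s_7 = Round(s_6, k_6) = 0x1B303

0x1B303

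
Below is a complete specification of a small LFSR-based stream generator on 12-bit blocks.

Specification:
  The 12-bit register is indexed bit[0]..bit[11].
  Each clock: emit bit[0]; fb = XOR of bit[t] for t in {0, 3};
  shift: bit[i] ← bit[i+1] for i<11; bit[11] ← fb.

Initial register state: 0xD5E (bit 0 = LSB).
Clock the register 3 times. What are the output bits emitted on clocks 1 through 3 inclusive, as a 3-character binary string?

011

reg_0 = 0xD5E
clock 1: out=0, reg = 0xEAF
clock 2: out=1, reg = 0x757
clock 3: out=1, reg = 0xBAB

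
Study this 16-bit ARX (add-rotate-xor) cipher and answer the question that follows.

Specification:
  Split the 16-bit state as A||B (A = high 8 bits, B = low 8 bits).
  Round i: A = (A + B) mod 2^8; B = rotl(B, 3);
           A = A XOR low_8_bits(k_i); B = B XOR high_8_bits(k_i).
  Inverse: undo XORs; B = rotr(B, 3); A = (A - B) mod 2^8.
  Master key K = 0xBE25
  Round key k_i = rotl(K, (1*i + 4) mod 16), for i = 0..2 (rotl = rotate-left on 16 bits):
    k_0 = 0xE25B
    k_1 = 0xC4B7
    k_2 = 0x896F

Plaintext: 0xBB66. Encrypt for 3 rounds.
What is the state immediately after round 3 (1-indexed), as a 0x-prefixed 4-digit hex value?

s_0 = plaintext = 0xBB66
s_1 = Round(s_0, k_0) = 0x7AD1
s_2 = Round(s_1, k_1) = 0xFC4A
s_3 = Round(s_2, k_2) = 0x29DB

0x29DB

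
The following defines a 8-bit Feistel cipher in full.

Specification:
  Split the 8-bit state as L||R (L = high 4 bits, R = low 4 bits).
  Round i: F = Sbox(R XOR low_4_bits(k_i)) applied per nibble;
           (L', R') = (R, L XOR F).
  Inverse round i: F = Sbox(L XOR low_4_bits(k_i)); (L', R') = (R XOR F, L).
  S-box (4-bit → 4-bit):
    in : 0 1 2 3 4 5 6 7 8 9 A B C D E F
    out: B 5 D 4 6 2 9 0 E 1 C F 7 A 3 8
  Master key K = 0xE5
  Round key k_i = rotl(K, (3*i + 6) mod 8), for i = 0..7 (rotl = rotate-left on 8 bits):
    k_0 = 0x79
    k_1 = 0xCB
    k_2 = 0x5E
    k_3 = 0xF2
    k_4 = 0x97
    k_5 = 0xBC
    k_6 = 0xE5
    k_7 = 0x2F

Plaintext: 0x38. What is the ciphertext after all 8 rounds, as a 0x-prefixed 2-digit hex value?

0xED

s_0 = plaintext = 0x38
s_1 = Round(s_0, k_0) = 0x86
s_2 = Round(s_1, k_1) = 0x62
s_3 = Round(s_2, k_2) = 0x21
s_4 = Round(s_3, k_3) = 0x16
s_5 = Round(s_4, k_4) = 0x64
s_6 = Round(s_5, k_5) = 0x48
s_7 = Round(s_6, k_6) = 0x8E
s_8 = Round(s_7, k_7) = 0xED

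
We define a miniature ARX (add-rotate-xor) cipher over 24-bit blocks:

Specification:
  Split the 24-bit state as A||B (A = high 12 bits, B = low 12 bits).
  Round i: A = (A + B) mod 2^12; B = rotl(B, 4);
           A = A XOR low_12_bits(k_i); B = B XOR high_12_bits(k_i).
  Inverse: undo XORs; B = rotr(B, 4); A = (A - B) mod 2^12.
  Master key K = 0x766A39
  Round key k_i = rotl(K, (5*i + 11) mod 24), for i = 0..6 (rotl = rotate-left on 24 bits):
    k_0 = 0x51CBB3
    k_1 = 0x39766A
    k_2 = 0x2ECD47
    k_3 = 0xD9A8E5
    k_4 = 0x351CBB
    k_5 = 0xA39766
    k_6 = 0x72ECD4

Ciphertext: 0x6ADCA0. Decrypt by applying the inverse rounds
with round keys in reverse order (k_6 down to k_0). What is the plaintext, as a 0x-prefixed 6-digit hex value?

0x616C85

s_0 = ciphertext = 0x6ADCA0
s_1 = InvRound(s_0, k_6) = 0xBC1EB8
s_2 = InvRound(s_1, k_5) = 0xB5F148
s_3 = InvRound(s_2, k_4) = 0xEC3921
s_4 = InvRound(s_3, k_3) = 0xADBB4B
s_5 = InvRound(s_4, k_2) = 0x00279A
s_6 = InvRound(s_5, k_1) = 0x928D40
s_7 = InvRound(s_6, k_0) = 0x616C85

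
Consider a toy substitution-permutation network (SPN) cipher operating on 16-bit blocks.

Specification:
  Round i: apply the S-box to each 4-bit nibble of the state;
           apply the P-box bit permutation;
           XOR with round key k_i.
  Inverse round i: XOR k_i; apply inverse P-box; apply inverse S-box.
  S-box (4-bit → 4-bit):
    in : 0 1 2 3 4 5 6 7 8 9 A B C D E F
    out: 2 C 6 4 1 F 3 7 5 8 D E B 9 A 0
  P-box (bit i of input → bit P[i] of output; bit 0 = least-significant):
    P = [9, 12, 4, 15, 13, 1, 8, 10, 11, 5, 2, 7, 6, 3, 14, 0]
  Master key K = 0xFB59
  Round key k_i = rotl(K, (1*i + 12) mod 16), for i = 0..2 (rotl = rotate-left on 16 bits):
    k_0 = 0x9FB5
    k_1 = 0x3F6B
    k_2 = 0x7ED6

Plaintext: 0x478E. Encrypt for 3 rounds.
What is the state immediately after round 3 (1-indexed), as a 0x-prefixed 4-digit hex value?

0x5B81

s_0 = plaintext = 0x478E
s_1 = Round(s_0, k_0) = 0x26D1
s_2 = Round(s_1, k_1) = 0xD353
s_3 = Round(s_2, k_2) = 0x5B81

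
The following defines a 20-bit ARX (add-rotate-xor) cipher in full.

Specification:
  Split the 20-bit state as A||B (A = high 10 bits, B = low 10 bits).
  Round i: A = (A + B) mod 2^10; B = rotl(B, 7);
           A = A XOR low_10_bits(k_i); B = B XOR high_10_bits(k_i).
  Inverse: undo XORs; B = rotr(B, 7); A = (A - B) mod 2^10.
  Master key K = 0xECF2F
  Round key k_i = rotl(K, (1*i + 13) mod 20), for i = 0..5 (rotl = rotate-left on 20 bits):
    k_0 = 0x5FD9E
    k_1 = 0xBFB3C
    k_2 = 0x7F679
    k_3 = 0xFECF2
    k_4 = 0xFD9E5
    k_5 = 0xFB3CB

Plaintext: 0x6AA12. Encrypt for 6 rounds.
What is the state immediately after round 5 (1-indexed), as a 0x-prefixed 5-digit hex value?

0x57D2C

s_0 = plaintext = 0x6AA12
s_1 = Round(s_0, k_0) = 0x8883D
s_2 = Round(s_1, k_1) = 0x58C79
s_3 = Round(s_2, k_2) = 0xE9572
s_4 = Round(s_3, k_3) = 0x796D5
s_5 = Round(s_4, k_4) = 0x57D2C
s_6 = Round(s_5, k_5) = 0x501C9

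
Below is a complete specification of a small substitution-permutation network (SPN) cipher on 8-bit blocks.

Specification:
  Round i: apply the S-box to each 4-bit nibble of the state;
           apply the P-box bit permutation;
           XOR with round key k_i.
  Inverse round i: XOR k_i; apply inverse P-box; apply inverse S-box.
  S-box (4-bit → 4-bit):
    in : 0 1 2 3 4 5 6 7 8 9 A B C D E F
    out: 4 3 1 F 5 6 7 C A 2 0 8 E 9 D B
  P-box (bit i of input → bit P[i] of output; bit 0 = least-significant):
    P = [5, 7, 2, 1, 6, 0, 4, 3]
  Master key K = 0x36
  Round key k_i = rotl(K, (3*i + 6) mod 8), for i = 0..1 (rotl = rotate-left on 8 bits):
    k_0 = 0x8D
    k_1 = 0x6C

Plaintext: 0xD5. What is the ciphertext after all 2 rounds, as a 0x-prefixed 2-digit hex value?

s_0 = plaintext = 0xD5
s_1 = Round(s_0, k_0) = 0x41
s_2 = Round(s_1, k_1) = 0x9C

0x9C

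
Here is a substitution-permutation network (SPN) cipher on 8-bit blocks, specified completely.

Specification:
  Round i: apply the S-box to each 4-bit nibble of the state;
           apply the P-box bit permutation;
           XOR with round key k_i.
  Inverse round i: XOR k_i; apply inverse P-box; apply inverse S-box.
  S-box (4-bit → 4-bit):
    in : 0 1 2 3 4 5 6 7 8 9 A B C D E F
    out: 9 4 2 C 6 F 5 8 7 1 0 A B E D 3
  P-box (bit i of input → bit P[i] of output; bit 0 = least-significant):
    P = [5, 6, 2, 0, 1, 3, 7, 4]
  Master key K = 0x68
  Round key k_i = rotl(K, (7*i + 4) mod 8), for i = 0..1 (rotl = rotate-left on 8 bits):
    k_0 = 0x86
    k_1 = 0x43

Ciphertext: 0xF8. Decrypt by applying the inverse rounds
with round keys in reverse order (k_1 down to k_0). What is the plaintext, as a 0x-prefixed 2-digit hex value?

0xE4

s_0 = ciphertext = 0xF8
s_1 = InvRound(s_0, k_1) = 0x50
s_2 = InvRound(s_1, k_0) = 0xE4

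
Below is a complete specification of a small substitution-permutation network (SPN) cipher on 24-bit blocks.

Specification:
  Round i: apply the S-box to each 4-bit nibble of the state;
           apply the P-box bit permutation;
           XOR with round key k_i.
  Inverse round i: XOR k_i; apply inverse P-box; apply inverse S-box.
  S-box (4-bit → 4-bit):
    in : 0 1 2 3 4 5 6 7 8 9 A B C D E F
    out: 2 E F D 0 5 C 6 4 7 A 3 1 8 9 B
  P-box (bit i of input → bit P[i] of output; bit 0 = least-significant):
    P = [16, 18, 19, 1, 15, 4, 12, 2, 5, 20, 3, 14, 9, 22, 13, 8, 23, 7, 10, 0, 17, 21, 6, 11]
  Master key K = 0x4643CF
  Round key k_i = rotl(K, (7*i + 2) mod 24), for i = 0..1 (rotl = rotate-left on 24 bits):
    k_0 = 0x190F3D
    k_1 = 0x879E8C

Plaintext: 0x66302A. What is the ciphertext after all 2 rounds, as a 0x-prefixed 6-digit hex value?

s_0 = plaintext = 0x66302A
s_1 = Round(s_0, k_0) = 0x0DB06A
s_2 = Round(s_1, k_1) = 0xF38C8B

0xF38C8B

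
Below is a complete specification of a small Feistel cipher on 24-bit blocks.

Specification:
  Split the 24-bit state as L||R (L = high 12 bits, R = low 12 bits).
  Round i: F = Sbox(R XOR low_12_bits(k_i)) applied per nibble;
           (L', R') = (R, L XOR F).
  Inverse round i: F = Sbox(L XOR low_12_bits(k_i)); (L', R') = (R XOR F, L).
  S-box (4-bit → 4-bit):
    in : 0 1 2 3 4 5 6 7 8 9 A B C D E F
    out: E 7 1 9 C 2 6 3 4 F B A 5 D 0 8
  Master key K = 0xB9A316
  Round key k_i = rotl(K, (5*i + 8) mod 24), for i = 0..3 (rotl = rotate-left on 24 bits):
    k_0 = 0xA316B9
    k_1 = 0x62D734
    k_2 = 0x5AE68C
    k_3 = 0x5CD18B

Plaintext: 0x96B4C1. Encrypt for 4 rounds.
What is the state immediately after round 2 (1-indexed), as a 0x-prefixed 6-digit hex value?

0x85FCAB

s_0 = plaintext = 0x96B4C1
s_1 = Round(s_0, k_0) = 0x4C185F
s_2 = Round(s_1, k_1) = 0x85FCAB
s_3 = Round(s_2, k_2) = 0xCAB34C
s_4 = Round(s_3, k_3) = 0x34CDF8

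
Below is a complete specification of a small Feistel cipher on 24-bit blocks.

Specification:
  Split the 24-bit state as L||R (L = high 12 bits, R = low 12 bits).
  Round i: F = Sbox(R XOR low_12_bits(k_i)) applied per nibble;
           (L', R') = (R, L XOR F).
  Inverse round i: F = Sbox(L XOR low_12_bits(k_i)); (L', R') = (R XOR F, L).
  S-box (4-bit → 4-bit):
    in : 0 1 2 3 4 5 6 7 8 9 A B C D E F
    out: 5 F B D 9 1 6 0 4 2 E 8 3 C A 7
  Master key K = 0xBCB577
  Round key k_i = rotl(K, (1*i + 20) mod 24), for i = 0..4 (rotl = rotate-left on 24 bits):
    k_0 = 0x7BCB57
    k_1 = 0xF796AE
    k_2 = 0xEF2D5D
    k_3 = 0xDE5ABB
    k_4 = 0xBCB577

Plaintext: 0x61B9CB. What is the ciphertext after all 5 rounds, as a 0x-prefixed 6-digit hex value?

s_0 = plaintext = 0x61B9CB
s_1 = Round(s_0, k_0) = 0x9CBD38
s_2 = Round(s_1, k_1) = 0xD381ED
s_3 = Round(s_2, k_2) = 0x1EDEBD
s_4 = Round(s_3, k_3) = 0xEBD8BB
s_5 = Round(s_4, k_4) = 0x8BB28E

0x8BB28E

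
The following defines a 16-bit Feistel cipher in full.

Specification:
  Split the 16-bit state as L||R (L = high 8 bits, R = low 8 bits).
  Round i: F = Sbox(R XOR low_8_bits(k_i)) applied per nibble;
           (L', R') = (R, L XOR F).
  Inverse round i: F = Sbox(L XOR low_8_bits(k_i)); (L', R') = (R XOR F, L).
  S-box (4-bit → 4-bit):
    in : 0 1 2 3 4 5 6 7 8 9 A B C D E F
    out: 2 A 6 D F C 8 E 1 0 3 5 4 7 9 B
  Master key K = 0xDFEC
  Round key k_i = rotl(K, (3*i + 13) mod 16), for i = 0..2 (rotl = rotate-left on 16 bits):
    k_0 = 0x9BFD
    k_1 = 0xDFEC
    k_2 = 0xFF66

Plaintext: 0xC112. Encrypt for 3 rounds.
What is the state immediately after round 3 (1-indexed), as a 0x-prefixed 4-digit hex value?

s_0 = plaintext = 0xC112
s_1 = Round(s_0, k_0) = 0x125A
s_2 = Round(s_1, k_1) = 0x5A4A
s_3 = Round(s_2, k_2) = 0x4A3E

0x4A3E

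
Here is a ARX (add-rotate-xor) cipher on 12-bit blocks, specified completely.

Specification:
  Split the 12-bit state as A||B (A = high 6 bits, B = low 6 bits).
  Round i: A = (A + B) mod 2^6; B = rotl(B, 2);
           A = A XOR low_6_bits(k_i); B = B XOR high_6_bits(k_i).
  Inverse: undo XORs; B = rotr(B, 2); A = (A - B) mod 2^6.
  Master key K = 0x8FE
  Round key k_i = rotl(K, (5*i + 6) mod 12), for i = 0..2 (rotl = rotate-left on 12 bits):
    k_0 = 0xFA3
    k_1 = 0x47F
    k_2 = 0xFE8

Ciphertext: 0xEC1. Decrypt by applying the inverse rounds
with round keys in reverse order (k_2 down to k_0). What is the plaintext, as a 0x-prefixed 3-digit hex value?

s_0 = ciphertext = 0xEC1
s_1 = InvRound(s_0, k_2) = 0x92F
s_2 = InvRound(s_1, k_1) = 0xB2F
s_3 = InvRound(s_2, k_0) = 0xED4

0xED4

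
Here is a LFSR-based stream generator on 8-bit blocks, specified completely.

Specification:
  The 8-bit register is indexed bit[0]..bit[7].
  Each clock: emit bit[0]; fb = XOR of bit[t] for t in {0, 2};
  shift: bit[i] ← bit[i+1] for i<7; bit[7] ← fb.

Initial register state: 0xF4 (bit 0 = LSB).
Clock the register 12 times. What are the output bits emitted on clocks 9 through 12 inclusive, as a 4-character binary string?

reg_0 = 0xF4
clock 1: out=0, reg = 0xFA
clock 2: out=0, reg = 0x7D
clock 3: out=1, reg = 0x3E
clock 4: out=0, reg = 0x9F
clock 5: out=1, reg = 0x4F
clock 6: out=1, reg = 0x27
clock 7: out=1, reg = 0x13
clock 8: out=1, reg = 0x89
clock 9: out=1, reg = 0xC4
clock 10: out=0, reg = 0xE2
clock 11: out=0, reg = 0x71
clock 12: out=1, reg = 0xB8

1001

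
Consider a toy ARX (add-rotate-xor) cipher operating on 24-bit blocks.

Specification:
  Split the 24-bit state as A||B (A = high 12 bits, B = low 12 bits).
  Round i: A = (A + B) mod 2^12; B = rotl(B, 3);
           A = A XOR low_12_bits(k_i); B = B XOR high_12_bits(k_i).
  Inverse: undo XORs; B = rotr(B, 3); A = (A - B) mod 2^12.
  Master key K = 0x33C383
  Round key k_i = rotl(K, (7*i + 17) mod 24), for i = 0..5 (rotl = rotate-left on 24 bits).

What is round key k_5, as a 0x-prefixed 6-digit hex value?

0x3C3833

K = 0x33C383
k_0 = rotl(K, (7*0+17) mod 24) = rotl(K, 17) = 0x066787
k_1 = rotl(K, (7*1+17) mod 24) = rotl(K, 0) = 0x33C383
k_2 = rotl(K, (7*2+17) mod 24) = rotl(K, 7) = 0xE1C199
k_3 = rotl(K, (7*3+17) mod 24) = rotl(K, 14) = 0xE0CCF0
k_4 = rotl(K, (7*4+17) mod 24) = rotl(K, 21) = 0x667870
k_5 = rotl(K, (7*5+17) mod 24) = rotl(K, 4) = 0x3C3833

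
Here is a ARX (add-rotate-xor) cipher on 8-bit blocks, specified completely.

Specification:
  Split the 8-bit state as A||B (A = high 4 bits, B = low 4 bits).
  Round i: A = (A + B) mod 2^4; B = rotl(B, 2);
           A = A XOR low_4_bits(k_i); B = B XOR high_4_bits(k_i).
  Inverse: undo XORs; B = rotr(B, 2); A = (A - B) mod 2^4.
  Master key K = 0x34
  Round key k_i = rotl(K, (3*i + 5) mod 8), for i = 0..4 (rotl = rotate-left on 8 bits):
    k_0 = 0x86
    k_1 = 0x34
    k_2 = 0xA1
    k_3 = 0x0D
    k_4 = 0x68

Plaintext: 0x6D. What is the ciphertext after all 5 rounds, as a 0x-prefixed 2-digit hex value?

s_0 = plaintext = 0x6D
s_1 = Round(s_0, k_0) = 0x5F
s_2 = Round(s_1, k_1) = 0x0C
s_3 = Round(s_2, k_2) = 0xD9
s_4 = Round(s_3, k_3) = 0xB6
s_5 = Round(s_4, k_4) = 0x9F

0x9F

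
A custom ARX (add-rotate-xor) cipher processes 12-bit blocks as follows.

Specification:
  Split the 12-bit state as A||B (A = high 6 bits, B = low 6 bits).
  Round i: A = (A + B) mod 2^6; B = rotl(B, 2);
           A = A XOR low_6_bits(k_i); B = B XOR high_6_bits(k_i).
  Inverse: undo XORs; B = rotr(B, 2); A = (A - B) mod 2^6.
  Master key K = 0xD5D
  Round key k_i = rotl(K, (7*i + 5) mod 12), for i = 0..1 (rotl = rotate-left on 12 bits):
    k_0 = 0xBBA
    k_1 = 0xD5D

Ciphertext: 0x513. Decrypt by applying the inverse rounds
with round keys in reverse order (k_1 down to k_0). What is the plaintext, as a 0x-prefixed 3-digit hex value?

0xA71

s_0 = ciphertext = 0x513
s_1 = InvRound(s_0, k_1) = 0x829
s_2 = InvRound(s_1, k_0) = 0xA71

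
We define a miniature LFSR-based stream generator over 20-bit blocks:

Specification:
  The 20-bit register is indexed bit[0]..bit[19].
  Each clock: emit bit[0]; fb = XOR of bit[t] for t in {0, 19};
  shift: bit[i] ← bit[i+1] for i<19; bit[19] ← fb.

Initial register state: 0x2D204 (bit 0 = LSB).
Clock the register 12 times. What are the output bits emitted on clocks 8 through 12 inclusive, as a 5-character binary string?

00100

reg_0 = 0x2D204
clock 1: out=0, reg = 0x16902
clock 2: out=0, reg = 0x0B481
clock 3: out=1, reg = 0x85A40
clock 4: out=0, reg = 0xC2D20
clock 5: out=0, reg = 0xE1690
clock 6: out=0, reg = 0xF0B48
clock 7: out=0, reg = 0xF85A4
clock 8: out=0, reg = 0xFC2D2
clock 9: out=0, reg = 0xFE169
clock 10: out=1, reg = 0x7F0B4
clock 11: out=0, reg = 0x3F85A
clock 12: out=0, reg = 0x1FC2D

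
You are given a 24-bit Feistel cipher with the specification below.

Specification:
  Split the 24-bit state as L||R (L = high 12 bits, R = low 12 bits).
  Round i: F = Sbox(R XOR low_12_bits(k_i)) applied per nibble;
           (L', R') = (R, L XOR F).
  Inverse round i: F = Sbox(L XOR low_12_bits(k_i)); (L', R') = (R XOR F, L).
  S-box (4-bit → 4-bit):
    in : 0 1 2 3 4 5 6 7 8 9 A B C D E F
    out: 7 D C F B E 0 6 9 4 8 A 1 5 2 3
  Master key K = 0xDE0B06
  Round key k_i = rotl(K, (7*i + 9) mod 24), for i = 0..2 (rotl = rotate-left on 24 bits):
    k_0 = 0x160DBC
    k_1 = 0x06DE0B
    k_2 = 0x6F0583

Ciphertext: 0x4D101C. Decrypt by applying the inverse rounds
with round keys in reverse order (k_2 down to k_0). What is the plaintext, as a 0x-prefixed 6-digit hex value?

0xD16BEB

s_0 = ciphertext = 0x4D101C
s_1 = InvRound(s_0, k_2) = 0xDF04D1
s_2 = InvRound(s_1, k_1) = 0xBEBDF0
s_3 = InvRound(s_2, k_0) = 0xD16BEB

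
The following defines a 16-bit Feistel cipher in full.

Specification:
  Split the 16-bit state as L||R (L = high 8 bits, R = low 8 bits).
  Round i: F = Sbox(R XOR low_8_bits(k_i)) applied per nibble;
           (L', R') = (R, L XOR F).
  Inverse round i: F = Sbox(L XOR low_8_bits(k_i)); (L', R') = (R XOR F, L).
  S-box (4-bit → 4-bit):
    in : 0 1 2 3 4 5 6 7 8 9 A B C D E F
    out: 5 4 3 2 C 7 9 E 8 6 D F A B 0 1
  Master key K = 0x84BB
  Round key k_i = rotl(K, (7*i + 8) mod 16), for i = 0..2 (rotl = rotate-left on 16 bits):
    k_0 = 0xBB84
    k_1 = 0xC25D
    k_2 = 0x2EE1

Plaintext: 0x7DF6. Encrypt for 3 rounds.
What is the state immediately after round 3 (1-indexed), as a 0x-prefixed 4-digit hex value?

0x5469

s_0 = plaintext = 0x7DF6
s_1 = Round(s_0, k_0) = 0xF69E
s_2 = Round(s_1, k_1) = 0x9E54
s_3 = Round(s_2, k_2) = 0x5469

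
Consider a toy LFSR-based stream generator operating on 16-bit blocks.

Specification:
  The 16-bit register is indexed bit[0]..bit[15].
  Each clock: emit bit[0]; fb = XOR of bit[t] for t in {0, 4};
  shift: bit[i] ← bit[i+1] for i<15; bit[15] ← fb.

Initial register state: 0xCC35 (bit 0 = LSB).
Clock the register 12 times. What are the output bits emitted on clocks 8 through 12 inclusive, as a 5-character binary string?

reg_0 = 0xCC35
clock 1: out=1, reg = 0x661A
clock 2: out=0, reg = 0xB30D
clock 3: out=1, reg = 0xD986
clock 4: out=0, reg = 0x6CC3
clock 5: out=1, reg = 0xB661
clock 6: out=1, reg = 0xDB30
clock 7: out=0, reg = 0xED98
clock 8: out=0, reg = 0xF6CC
clock 9: out=0, reg = 0x7B66
clock 10: out=0, reg = 0x3DB3
clock 11: out=1, reg = 0x1ED9
clock 12: out=1, reg = 0x0F6C

00011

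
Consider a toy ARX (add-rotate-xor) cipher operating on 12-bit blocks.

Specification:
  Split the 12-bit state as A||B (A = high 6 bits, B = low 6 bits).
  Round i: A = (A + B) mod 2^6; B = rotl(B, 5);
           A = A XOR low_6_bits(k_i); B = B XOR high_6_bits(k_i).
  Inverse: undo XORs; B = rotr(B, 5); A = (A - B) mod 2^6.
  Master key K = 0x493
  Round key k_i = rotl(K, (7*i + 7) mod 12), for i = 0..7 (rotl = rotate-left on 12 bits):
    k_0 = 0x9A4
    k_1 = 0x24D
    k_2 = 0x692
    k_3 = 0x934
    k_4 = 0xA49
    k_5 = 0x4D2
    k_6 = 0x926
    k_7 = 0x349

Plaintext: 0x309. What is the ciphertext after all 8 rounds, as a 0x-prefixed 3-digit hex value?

0x188

s_0 = plaintext = 0x309
s_1 = Round(s_0, k_0) = 0xC42
s_2 = Round(s_1, k_1) = 0xF88
s_3 = Round(s_2, k_2) = 0x51E
s_4 = Round(s_3, k_3) = 0x1AB
s_5 = Round(s_4, k_4) = 0xE1C
s_6 = Round(s_5, k_5) = 0x19D
s_7 = Round(s_6, k_6) = 0x14A
s_8 = Round(s_7, k_7) = 0x188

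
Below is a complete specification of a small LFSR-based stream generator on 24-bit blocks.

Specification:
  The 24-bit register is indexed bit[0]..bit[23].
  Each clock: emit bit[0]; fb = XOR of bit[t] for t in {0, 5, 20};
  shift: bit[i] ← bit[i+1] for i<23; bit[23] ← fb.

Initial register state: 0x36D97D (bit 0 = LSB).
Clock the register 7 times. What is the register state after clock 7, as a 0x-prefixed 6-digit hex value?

0xCA6DB2

reg_0 = 0x36D97D
clock 1: out=1, reg = 0x9B6CBE
clock 2: out=0, reg = 0x4DB65F
clock 3: out=1, reg = 0xA6DB2F
clock 4: out=1, reg = 0x536D97
clock 5: out=1, reg = 0x29B6CB
clock 6: out=1, reg = 0x94DB65
clock 7: out=1, reg = 0xCA6DB2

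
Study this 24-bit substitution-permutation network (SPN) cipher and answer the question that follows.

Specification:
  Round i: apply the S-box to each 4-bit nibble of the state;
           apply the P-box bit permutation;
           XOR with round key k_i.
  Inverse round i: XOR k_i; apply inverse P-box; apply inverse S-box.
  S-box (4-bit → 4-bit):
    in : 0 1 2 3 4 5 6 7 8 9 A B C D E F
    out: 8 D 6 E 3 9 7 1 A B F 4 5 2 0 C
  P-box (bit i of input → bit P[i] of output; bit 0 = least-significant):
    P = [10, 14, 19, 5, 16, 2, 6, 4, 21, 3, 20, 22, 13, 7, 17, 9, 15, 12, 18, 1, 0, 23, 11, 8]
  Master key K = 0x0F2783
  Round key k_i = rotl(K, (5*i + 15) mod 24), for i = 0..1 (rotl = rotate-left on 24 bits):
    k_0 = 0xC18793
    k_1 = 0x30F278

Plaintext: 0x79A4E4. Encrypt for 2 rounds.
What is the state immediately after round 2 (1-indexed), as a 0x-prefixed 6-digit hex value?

s_0 = plaintext = 0x79A4E4
s_1 = Round(s_0, k_0) = 0xE37118
s_2 = Round(s_1, k_1) = 0x45820A

0x45820A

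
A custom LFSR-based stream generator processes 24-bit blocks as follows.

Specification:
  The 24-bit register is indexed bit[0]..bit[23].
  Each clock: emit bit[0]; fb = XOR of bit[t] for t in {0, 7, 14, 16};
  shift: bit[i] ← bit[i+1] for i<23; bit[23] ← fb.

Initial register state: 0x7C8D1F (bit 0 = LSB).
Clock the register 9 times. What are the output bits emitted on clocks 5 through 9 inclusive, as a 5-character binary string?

reg_0 = 0x7C8D1F
clock 1: out=1, reg = 0xBE468F
clock 2: out=1, reg = 0xDF2347
clock 3: out=1, reg = 0x6F91A3
clock 4: out=1, reg = 0xB7C8D1
clock 5: out=1, reg = 0x5BE468
clock 6: out=0, reg = 0x2DF234
clock 7: out=0, reg = 0x16F91A
clock 8: out=0, reg = 0x8B7C8D
clock 9: out=1, reg = 0x45BE46

10001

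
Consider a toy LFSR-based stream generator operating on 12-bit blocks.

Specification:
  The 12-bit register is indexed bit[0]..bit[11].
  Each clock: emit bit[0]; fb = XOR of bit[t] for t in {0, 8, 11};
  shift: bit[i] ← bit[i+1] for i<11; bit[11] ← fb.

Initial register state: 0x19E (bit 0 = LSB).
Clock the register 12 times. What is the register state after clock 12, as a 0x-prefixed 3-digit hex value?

0x345

reg_0 = 0x19E
clock 1: out=0, reg = 0x8CF
clock 2: out=1, reg = 0x467
clock 3: out=1, reg = 0xA33
clock 4: out=1, reg = 0x519
clock 5: out=1, reg = 0x28C
clock 6: out=0, reg = 0x146
clock 7: out=0, reg = 0x8A3
clock 8: out=1, reg = 0x451
clock 9: out=1, reg = 0xA28
clock 10: out=0, reg = 0xD14
clock 11: out=0, reg = 0x68A
clock 12: out=0, reg = 0x345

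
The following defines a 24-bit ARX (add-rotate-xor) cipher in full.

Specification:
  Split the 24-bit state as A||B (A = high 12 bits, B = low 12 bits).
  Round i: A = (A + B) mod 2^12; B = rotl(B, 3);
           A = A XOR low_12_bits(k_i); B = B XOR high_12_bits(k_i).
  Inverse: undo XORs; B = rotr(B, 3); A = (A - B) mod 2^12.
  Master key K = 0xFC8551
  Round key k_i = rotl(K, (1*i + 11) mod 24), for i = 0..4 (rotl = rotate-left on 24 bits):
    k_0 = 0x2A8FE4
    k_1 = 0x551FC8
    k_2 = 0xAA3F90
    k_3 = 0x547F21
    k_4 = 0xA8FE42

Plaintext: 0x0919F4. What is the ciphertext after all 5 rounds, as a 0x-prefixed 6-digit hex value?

0xAB47F9

s_0 = plaintext = 0x0919F4
s_1 = Round(s_0, k_0) = 0x561D0C
s_2 = Round(s_1, k_1) = 0xDA5D37
s_3 = Round(s_2, k_2) = 0x54C31D
s_4 = Round(s_3, k_3) = 0x748DAE
s_5 = Round(s_4, k_4) = 0xAB47F9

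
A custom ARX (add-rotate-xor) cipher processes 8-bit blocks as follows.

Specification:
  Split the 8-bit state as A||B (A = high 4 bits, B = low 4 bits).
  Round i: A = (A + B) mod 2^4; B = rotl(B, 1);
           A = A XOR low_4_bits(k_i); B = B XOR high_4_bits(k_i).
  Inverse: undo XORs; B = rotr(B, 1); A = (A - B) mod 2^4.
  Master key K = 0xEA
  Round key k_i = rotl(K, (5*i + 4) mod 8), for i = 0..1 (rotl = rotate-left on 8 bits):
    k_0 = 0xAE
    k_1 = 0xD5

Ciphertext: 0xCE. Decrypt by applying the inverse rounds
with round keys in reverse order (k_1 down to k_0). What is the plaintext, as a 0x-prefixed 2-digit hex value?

s_0 = ciphertext = 0xCE
s_1 = InvRound(s_0, k_1) = 0x09
s_2 = InvRound(s_1, k_0) = 0x59

0x59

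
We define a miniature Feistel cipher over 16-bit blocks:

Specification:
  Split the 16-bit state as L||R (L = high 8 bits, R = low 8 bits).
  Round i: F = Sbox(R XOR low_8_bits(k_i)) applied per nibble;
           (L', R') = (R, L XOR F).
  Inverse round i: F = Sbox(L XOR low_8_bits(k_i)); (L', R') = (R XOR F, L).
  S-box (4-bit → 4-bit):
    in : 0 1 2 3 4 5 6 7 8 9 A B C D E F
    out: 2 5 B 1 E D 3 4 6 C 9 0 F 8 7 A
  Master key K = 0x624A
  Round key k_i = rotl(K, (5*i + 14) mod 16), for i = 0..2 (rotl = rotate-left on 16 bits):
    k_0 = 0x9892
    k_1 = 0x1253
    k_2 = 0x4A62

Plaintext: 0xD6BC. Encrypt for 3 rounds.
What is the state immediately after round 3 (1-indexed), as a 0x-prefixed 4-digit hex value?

s_0 = plaintext = 0xD6BC
s_1 = Round(s_0, k_0) = 0xBC61
s_2 = Round(s_1, k_1) = 0x61A7
s_3 = Round(s_2, k_2) = 0xA79C

0xA79C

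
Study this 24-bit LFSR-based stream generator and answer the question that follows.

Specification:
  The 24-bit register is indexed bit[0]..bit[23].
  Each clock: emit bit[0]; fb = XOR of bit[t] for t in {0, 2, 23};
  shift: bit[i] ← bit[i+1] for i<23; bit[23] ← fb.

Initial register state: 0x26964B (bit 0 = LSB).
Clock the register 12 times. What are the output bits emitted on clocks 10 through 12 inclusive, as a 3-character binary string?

110

reg_0 = 0x26964B
clock 1: out=1, reg = 0x934B25
clock 2: out=1, reg = 0xC9A592
clock 3: out=0, reg = 0xE4D2C9
clock 4: out=1, reg = 0x726964
clock 5: out=0, reg = 0xB934B2
clock 6: out=0, reg = 0xDC9A59
clock 7: out=1, reg = 0x6E4D2C
clock 8: out=0, reg = 0xB72696
clock 9: out=0, reg = 0x5B934B
clock 10: out=1, reg = 0xADC9A5
clock 11: out=1, reg = 0xD6E4D2
clock 12: out=0, reg = 0xEB7269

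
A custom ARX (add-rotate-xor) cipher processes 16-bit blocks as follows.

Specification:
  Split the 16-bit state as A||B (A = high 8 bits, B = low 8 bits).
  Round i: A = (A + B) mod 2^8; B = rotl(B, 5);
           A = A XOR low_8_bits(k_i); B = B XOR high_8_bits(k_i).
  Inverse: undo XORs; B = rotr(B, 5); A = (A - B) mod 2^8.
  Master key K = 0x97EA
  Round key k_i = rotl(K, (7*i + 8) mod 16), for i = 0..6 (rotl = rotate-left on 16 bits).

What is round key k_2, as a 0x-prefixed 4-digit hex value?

K = 0x97EA
k_0 = rotl(K, (7*0+8) mod 16) = rotl(K, 8) = 0xEA97
k_1 = rotl(K, (7*1+8) mod 16) = rotl(K, 15) = 0x4BF5
k_2 = rotl(K, (7*2+8) mod 16) = rotl(K, 6) = 0xFAA5

0xFAA5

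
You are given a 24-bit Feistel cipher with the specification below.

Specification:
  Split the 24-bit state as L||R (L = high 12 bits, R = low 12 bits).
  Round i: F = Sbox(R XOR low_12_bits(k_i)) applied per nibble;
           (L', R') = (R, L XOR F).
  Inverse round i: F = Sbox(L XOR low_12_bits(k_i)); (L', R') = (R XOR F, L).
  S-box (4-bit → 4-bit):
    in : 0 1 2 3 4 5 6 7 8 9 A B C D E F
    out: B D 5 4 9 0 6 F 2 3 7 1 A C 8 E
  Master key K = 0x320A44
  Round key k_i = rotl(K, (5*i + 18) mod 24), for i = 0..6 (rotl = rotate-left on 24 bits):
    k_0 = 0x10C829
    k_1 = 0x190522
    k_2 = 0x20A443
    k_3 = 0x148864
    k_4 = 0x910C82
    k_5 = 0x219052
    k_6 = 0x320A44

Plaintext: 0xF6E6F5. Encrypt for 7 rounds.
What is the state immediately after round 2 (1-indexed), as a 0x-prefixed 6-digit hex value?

0x7A43D3

s_0 = plaintext = 0xF6E6F5
s_1 = Round(s_0, k_0) = 0x6F57A4
s_2 = Round(s_1, k_1) = 0x7A43D3
s_3 = Round(s_2, k_2) = 0x3D389F
s_4 = Round(s_3, k_3) = 0x89F832
s_5 = Round(s_4, k_4) = 0x832184
s_6 = Round(s_5, k_5) = 0x1845F4
s_7 = Round(s_6, k_6) = 0x5F4F9F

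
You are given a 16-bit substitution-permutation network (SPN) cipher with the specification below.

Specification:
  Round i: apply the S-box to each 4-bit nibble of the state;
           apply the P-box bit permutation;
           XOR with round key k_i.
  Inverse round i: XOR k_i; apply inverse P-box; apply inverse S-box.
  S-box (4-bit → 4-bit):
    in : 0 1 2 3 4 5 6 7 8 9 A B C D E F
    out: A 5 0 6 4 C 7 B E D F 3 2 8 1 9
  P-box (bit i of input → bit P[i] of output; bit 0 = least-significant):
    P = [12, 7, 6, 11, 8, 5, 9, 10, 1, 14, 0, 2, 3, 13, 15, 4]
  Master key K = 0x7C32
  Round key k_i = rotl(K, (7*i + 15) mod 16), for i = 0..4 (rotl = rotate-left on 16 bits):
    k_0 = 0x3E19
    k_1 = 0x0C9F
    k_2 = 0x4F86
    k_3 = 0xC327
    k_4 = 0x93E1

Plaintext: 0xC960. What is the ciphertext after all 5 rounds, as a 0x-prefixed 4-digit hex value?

0xDB9E

s_0 = plaintext = 0xC960
s_1 = Round(s_0, k_0) = 0x15BE
s_2 = Round(s_1, k_1) = 0x9DB2
s_3 = Round(s_2, k_2) = 0xCEBA
s_4 = Round(s_3, k_3) = 0xFAC5
s_5 = Round(s_4, k_4) = 0xDB9E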